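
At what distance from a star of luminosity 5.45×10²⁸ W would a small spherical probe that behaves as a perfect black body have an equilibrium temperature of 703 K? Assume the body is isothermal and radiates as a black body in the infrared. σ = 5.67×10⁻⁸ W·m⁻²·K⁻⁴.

For an isothermal black-emitting sphere, (1−a)S·πr² = σ·4πr²·T⁴ ⇒ S = 4σT⁴/(1−a).
S = 4·5.67×10⁻⁸·(703)⁴/1.00 = 55390 W/m².
Flux falls as S = L/(4πd²), so d = √(L/(4πS)) = √(5.45×10²⁸/(4π·55390)).

d ≈ 2.80×10¹¹ m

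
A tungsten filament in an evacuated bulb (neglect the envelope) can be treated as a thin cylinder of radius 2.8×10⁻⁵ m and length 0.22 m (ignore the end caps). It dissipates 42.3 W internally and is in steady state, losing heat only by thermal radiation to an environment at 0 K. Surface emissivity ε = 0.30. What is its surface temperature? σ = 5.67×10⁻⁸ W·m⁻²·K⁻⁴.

Steady state: internal power = radiated power, P = εσA T⁴.
Radiating area A = 2πrL = 3.870×10⁻⁵ m².
T⁴ = P/(εσA) = 42.3/(0.30·5.67×10⁻⁸·3.870×10⁻⁵) = 6.425×10¹³ K⁴.
T = (6.425×10¹³)^(1/4).

T ≈ 2830 K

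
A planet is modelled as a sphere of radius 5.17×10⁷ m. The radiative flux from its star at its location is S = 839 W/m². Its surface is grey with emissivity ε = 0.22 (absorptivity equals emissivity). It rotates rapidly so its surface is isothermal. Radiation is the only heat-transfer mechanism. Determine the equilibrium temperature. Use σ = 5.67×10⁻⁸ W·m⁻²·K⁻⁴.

At equilibrium, absorbed power = emitted power.
Absorbing cross-section = πr² = 8.397×10¹⁵ m²; emitting surface = 4πr² = 3.359×10¹⁶ m² (ratio 4).
εS·A_cross = εσ·A_surf·T⁴  ⇒  T⁴ = S/(4σ)   (ε cancels).
T⁴ = 839/(4·5.67×10⁻⁸) = 3.699×10⁹ K⁴.
T = (3.699×10⁹)^(1/4).

T ≈ 247 K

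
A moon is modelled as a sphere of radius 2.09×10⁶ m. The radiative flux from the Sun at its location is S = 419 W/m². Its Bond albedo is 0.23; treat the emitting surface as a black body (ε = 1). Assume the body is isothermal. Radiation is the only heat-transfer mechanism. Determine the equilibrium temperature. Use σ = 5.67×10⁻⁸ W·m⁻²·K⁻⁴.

At equilibrium, absorbed power = emitted power.
Absorbing cross-section = πr² = 1.372×10¹³ m²; emitting surface = 4πr² = 5.489×10¹³ m² (ratio 4).
(1−a)S·A_cross = εσ·A_surf·T⁴  ⇒  T⁴ = (1−a)S/(4σ).
T⁴ = 0.770·419/(4·5.67×10⁻⁸) = 1.423×10⁹ K⁴.
T = (1.423×10⁹)^(1/4).

T ≈ 194 K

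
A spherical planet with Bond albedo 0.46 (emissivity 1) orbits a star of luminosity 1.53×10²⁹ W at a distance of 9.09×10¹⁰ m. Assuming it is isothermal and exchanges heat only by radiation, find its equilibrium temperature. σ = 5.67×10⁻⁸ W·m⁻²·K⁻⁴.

First find the stellar flux at distance d: S = L/(4πd²) = 1.53×10²⁹/(4π·(9.09×10¹⁰)²) = 1.474×10⁶ W/m².
For an isothermal sphere, absorbed (1−a)S·πr² = emitted σ·4πr²·T⁴, so T⁴ = (1−a)S/(4σ).
T⁴ = 0.540·1.474×10⁶/(4·5.67×10⁻⁸) = 3.508×10¹² K⁴.

T ≈ 1370 K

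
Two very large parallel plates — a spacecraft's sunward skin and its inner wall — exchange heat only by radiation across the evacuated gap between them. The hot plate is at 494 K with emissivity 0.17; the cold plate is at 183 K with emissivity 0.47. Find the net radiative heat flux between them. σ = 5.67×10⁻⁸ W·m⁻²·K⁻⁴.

For two infinite grey parallel plates, q = σ(T₁⁴ − T₂⁴)/(1/ε₁ + 1/ε₂ − 1).
T₁⁴ − T₂⁴ = 5.955×10¹⁰ − 1.122×10⁹ = 5.843×10¹⁰ K⁴.
1/ε₁ + 1/ε₂ − 1 = 5.882 + 2.128 − 1 = 7.010.
q = 5.67×10⁻⁸ × 5.843×10¹⁰ / 7.010.

q ≈ 473 W/m²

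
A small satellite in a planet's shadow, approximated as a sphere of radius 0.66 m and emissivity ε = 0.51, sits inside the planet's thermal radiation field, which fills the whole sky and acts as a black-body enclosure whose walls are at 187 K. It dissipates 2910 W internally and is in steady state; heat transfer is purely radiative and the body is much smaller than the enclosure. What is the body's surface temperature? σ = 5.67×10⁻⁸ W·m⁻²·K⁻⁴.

T ≈ 374 K

For a small grey body in a large enclosure, net radiated power = εσA(T⁴ − T_w⁴).
Steady state: P = εσA(T⁴ − T_w⁴) with A = 4πr² = 5.474 m².
T⁴ = P/(εσA) + T_w⁴ = 2910/(0.51·5.67×10⁻⁸·5.474) + (187)⁴
    = 1.838×10¹⁰ + 1.223×10⁹ = 1.961×10¹⁰ K⁴.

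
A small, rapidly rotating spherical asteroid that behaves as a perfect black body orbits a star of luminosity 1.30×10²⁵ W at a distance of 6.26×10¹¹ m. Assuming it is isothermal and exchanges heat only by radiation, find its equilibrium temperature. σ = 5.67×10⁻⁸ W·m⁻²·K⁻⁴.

First find the stellar flux at distance d: S = L/(4πd²) = 1.30×10²⁵/(4π·(6.26×10¹¹)²) = 2.640 W/m².
For an isothermal sphere, absorbed (1−a)S·πr² = emitted σ·4πr²·T⁴, so T⁴ = (1−a)S/(4σ).
T⁴ = 1.00·2.640/(4·5.67×10⁻⁸) = 1.164×10⁷ K⁴.

T ≈ 58.4 K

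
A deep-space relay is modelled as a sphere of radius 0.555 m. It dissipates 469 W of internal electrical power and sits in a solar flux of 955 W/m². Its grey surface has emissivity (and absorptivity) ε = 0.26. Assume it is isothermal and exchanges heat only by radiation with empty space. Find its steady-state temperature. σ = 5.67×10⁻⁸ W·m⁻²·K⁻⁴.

At steady state, absorbed solar power + internal power = radiated power.
Absorbed: α·S·A_cross = 0.26·955·0.9677 = 240.3 W (cross-section πr²).
Total input = 240.3 + 469 = 709.3 W.
Radiated: εσ·A_surf·T⁴ with A_surf = 4πr² = 3.871 m².
T⁴ = 709.3/(0.26·5.67×10⁻⁸·3.871) = 1.243×10¹⁰ K⁴.

T ≈ 334 K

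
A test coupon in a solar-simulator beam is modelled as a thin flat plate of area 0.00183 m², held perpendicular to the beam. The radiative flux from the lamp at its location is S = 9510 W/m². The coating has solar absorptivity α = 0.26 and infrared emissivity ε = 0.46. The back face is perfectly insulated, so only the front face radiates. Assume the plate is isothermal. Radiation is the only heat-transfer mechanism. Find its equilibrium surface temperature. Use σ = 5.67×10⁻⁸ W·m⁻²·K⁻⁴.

At equilibrium, absorbed power = emitted power.
Absorbing cross-section = A = 0.001830 m²; emitting surface = A = 0.001830 m² (ratio 1).
αS·A_cross = εσ·A_surf·T⁴  ⇒  T⁴ = αS/(ε·1σ).
T⁴ = 0.260·9510/(0.46·1·5.67×10⁻⁸) = 9.480×10¹⁰ K⁴.
T = (9.480×10¹⁰)^(1/4).

T ≈ 555 K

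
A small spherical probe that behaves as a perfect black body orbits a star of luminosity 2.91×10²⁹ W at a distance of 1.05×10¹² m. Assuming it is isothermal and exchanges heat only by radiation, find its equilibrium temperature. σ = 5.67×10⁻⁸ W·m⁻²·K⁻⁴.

T ≈ 552 K

First find the stellar flux at distance d: S = L/(4πd²) = 2.91×10²⁹/(4π·(1.05×10¹²)²) = 21000 W/m².
For an isothermal sphere, absorbed (1−a)S·πr² = emitted σ·4πr²·T⁴, so T⁴ = (1−a)S/(4σ).
T⁴ = 1.00·21000/(4·5.67×10⁻⁸) = 9.261×10¹⁰ K⁴.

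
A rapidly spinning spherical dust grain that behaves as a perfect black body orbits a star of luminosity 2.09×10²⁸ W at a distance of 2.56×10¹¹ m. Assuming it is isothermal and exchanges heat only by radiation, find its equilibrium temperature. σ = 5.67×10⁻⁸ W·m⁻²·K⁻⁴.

First find the stellar flux at distance d: S = L/(4πd²) = 2.09×10²⁸/(4π·(2.56×10¹¹)²) = 25380 W/m².
For an isothermal sphere, absorbed (1−a)S·πr² = emitted σ·4πr²·T⁴, so T⁴ = (1−a)S/(4σ).
T⁴ = 1.00·25380/(4·5.67×10⁻⁸) = 1.119×10¹¹ K⁴.

T ≈ 578 K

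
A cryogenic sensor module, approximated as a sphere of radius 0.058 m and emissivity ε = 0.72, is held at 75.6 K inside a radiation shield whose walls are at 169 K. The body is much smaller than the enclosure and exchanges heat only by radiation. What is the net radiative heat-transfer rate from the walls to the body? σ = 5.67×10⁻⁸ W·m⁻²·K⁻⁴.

P_net ≈ 1.35 W

For a small grey body in a large enclosure: P_net = εσA(T_body⁴ − T_wall⁴).
A = 4πr² = 0.04227 m²; T_body⁴ − T_wall⁴ = 3.267×10⁷ − 8.157×10⁸ = -7.831×10⁸ K⁴.
|P_net| = 0.72·5.67×10⁻⁸·0.04227·7.831×10⁸.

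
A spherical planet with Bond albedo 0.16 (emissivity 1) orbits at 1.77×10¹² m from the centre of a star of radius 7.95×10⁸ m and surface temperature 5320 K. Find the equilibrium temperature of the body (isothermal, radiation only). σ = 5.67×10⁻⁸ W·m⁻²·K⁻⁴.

The star's surface emits σT_*⁴; at distance d the flux is S = σT_*⁴(R_*/d)².
S = 5.67×10⁻⁸·(5320)⁴·(7.95×10⁸/1.77×10¹²)² = 9.163 W/m².
For an isothermal sphere T⁴ = (1−a)S/(4σ) = 3.394×10⁷ K⁴.

T ≈ 76.3 K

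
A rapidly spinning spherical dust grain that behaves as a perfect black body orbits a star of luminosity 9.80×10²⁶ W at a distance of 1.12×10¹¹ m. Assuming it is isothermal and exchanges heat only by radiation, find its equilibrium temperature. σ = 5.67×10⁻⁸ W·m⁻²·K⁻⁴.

First find the stellar flux at distance d: S = L/(4πd²) = 9.80×10²⁶/(4π·(1.12×10¹¹)²) = 6217 W/m².
For an isothermal sphere, absorbed (1−a)S·πr² = emitted σ·4πr²·T⁴, so T⁴ = (1−a)S/(4σ).
T⁴ = 1.00·6217/(4·5.67×10⁻⁸) = 2.741×10¹⁰ K⁴.

T ≈ 407 K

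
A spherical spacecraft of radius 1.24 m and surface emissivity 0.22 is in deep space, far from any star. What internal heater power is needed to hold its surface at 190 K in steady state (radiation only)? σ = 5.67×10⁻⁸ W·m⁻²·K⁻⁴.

P ≈ 314 W

P = εσ·4πr²·T⁴.
4πr² = 19.32 m²; T⁴ = 1.303×10⁹ K⁴.
P = 0.22·5.67×10⁻⁸·19.32·1.303×10⁹.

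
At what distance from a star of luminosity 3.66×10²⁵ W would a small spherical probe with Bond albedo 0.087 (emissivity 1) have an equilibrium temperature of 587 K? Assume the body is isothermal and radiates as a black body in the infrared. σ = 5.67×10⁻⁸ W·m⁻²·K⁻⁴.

For an isothermal black-emitting sphere, (1−a)S·πr² = σ·4πr²·T⁴ ⇒ S = 4σT⁴/(1−a).
S = 4·5.67×10⁻⁸·(587)⁴/0.913 = 29490 W/m².
Flux falls as S = L/(4πd²), so d = √(L/(4πS)) = √(3.66×10²⁵/(4π·29490)).

d ≈ 9.94×10⁹ m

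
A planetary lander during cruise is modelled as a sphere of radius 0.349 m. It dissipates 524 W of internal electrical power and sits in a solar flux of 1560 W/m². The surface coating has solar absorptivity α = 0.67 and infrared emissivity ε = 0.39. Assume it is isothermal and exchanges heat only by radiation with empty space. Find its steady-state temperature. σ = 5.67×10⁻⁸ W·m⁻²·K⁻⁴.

At steady state, absorbed solar power + internal power = radiated power.
Absorbed: α·S·A_cross = 0.67·1560·0.3826 = 399.9 W (cross-section πr²).
Total input = 399.9 + 524 = 923.9 W.
Radiated: εσ·A_surf·T⁴ with A_surf = 4πr² = 1.531 m².
T⁴ = 923.9/(0.39·5.67×10⁻⁸·1.531) = 2.730×10¹⁰ K⁴.

T ≈ 406 K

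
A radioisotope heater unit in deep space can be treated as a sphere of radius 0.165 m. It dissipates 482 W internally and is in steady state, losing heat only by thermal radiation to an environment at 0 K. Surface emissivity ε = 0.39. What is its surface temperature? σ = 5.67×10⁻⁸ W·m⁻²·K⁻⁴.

T ≈ 502 K

Steady state: internal power = radiated power, P = εσA T⁴.
Radiating area A = 4πr² = 0.3421 m².
T⁴ = P/(εσA) = 482/(0.39·5.67×10⁻⁸·0.3421) = 6.371×10¹⁰ K⁴.
T = (6.371×10¹⁰)^(1/4).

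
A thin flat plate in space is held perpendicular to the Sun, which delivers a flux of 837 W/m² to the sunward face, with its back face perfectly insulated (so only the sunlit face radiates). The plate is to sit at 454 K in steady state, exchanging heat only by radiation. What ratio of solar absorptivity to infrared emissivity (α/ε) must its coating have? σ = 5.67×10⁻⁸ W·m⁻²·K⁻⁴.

Balance: αS·A = εσ·1A·T⁴ ⇒ α/ε = σT⁴/S.
α/ε = 5.67×10⁻⁸·(454)⁴/837 = 5.67×10⁻⁸·4.248×10¹⁰/837.

α/ε ≈ 2.88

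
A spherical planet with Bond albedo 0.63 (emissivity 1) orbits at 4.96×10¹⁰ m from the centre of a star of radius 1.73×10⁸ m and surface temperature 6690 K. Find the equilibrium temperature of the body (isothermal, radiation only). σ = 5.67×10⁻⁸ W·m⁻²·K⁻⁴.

T ≈ 218 K

The star's surface emits σT_*⁴; at distance d the flux is S = σT_*⁴(R_*/d)².
S = 5.67×10⁻⁸·(6690)⁴·(1.73×10⁸/4.96×10¹⁰)² = 1382 W/m².
For an isothermal sphere T⁴ = (1−a)S/(4σ) = 2.254×10⁹ K⁴.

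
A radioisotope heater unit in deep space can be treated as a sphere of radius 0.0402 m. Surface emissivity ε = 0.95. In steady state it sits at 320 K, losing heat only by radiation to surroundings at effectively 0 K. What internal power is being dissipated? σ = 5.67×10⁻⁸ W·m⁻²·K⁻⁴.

Steady state: P = εσA T⁴.
A = 4πr² = 0.02031 m²; T⁴ = (320)⁴ = 1.049×10¹⁰ K⁴.
P = 0.95 × 5.67×10⁻⁸ × 0.02031 × 1.049×10¹⁰.

P ≈ 11.5 W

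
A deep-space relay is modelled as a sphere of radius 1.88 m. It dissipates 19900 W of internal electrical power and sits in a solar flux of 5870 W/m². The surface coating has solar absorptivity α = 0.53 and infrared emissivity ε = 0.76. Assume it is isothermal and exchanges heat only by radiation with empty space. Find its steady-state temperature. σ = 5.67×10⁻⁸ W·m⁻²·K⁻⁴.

At steady state, absorbed solar power + internal power = radiated power.
Absorbed: α·S·A_cross = 0.53·5870·11.10 = 34540 W (cross-section πr²).
Total input = 34540 + 19900 = 54440 W.
Radiated: εσ·A_surf·T⁴ with A_surf = 4πr² = 44.41 m².
T⁴ = 54440/(0.76·5.67×10⁻⁸·44.41) = 2.845×10¹⁰ K⁴.

T ≈ 411 K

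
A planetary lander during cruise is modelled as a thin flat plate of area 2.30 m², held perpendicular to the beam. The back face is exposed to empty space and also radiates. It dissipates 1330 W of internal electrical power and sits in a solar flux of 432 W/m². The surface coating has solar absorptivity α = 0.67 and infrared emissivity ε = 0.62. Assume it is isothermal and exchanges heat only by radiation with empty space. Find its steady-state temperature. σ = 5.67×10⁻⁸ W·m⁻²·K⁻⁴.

T ≈ 333 K

At steady state, absorbed solar power + internal power = radiated power.
Absorbed: α·S·A_cross = 0.67·432·2.300 = 665.7 W (cross-section A).
Total input = 665.7 + 1330 = 1996 W.
Radiated: εσ·A_surf·T⁴ with A_surf = 2A = 4.600 m².
T⁴ = 1996/(0.62·5.67×10⁻⁸·4.600) = 1.234×10¹⁰ K⁴.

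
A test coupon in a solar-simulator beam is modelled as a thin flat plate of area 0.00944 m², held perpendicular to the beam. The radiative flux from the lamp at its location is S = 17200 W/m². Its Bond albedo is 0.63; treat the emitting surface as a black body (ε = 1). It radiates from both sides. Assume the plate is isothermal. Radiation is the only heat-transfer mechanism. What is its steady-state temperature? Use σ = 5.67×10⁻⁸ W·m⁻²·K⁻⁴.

T ≈ 487 K

At equilibrium, absorbed power = emitted power.
Absorbing cross-section = A = 0.009440 m²; emitting surface = 2A = 0.01888 m² (ratio 2).
(1−a)S·A_cross = εσ·A_surf·T⁴  ⇒  T⁴ = (1−a)S/(2σ).
T⁴ = 0.370·17200/(2·5.67×10⁻⁸) = 5.612×10¹⁰ K⁴.
T = (5.612×10¹⁰)^(1/4).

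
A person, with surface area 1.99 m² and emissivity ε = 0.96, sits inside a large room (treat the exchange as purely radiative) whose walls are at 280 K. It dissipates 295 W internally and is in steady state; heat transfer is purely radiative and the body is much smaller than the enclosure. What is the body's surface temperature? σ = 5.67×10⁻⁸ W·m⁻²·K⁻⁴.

For a small grey body in a large enclosure, net radiated power = εσA(T⁴ − T_w⁴).
Steady state: P = εσA(T⁴ − T_w⁴) with A = 1.99 m².
T⁴ = P/(εσA) + T_w⁴ = 295/(0.96·5.67×10⁻⁸·1.990) + (280)⁴
    = 2.723×10⁹ + 6.147×10⁹ = 8.870×10⁹ K⁴.

T ≈ 307 K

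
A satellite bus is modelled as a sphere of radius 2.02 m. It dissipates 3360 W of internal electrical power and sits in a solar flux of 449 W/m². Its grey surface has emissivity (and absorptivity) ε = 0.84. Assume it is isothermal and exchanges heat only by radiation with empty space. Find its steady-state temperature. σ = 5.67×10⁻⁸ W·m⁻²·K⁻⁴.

At steady state, absorbed solar power + internal power = radiated power.
Absorbed: α·S·A_cross = 0.84·449·12.82 = 4835 W (cross-section πr²).
Total input = 4835 + 3360 = 8195 W.
Radiated: εσ·A_surf·T⁴ with A_surf = 4πr² = 51.28 m².
T⁴ = 8195/(0.84·5.67×10⁻⁸·51.28) = 3.356×10⁹ K⁴.

T ≈ 241 K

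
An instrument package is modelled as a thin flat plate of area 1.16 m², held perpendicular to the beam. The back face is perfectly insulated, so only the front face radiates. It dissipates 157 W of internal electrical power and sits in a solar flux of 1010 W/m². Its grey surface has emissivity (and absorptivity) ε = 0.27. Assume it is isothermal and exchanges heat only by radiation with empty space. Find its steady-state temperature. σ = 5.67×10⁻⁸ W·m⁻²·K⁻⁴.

At steady state, absorbed solar power + internal power = radiated power.
Absorbed: α·S·A_cross = 0.27·1010·1.160 = 316.3 W (cross-section A).
Total input = 316.3 + 157 = 473.3 W.
Radiated: εσ·A_surf·T⁴ with A_surf = A = 1.160 m².
T⁴ = 473.3/(0.27·5.67×10⁻⁸·1.160) = 2.665×10¹⁰ K⁴.

T ≈ 404 K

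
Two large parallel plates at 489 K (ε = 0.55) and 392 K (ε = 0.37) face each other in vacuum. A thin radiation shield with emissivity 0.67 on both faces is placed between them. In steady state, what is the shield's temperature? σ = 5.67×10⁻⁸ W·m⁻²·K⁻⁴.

In steady state the net flux on the hot side equals that on the cold side.
σ(T₁⁴−T_s⁴)/D₁ = σ(T_s⁴−T₂⁴)/D₂, with D₁ = 1/ε₁+1/ε_s−1 = 2.311, D₂ = 1/ε_s+1/ε₂−1 = 3.195.
Solve for T_s⁴: T_s⁴ = (D₂·T₁⁴ + D₁·T₂⁴)/(D₁+D₂) = 4.309×10¹⁰ K⁴.

T_s ≈ 456 K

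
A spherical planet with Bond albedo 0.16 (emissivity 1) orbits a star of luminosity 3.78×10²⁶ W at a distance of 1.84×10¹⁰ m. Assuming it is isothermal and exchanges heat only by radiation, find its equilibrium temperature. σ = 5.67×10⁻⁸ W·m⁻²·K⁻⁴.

First find the stellar flux at distance d: S = L/(4πd²) = 3.78×10²⁶/(4π·(1.84×10¹⁰)²) = 88850 W/m².
For an isothermal sphere, absorbed (1−a)S·πr² = emitted σ·4πr²·T⁴, so T⁴ = (1−a)S/(4σ).
T⁴ = 0.840·88850/(4·5.67×10⁻⁸) = 3.291×10¹¹ K⁴.

T ≈ 757 K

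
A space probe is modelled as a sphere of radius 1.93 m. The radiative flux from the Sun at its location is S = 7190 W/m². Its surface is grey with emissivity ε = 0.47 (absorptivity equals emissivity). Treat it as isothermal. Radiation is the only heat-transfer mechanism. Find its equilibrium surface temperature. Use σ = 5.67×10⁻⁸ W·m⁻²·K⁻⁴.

At equilibrium, absorbed power = emitted power.
Absorbing cross-section = πr² = 11.70 m²; emitting surface = 4πr² = 46.81 m² (ratio 4).
εS·A_cross = εσ·A_surf·T⁴  ⇒  T⁴ = S/(4σ)   (ε cancels).
T⁴ = 7190/(4·5.67×10⁻⁸) = 3.170×10¹⁰ K⁴.
T = (3.170×10¹⁰)^(1/4).

T ≈ 422 K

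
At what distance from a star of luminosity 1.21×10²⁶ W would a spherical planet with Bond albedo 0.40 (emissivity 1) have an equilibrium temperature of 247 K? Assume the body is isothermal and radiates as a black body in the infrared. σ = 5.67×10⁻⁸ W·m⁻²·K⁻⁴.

d ≈ 8.27×10¹⁰ m

For an isothermal black-emitting sphere, (1−a)S·πr² = σ·4πr²·T⁴ ⇒ S = 4σT⁴/(1−a).
S = 4·5.67×10⁻⁸·(247)⁴/0.600 = 1407 W/m².
Flux falls as S = L/(4πd²), so d = √(L/(4πS)) = √(1.21×10²⁶/(4π·1407)).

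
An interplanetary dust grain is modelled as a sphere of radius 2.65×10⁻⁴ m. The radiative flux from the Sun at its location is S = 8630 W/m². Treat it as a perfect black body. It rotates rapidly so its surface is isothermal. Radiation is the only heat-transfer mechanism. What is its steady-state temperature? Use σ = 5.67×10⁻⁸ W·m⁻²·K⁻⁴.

At equilibrium, absorbed power = emitted power.
Absorbing cross-section = πr² = 2.206×10⁻⁷ m²; emitting surface = 4πr² = 8.825×10⁻⁷ m² (ratio 4).
S·A_cross = εσ·A_surf·T⁴  ⇒  T⁴ = S/(4σ).
T⁴ = 1.00·8630/(4·5.67×10⁻⁸) = 3.805×10¹⁰ K⁴.
T = (3.805×10¹⁰)^(1/4).

T ≈ 442 K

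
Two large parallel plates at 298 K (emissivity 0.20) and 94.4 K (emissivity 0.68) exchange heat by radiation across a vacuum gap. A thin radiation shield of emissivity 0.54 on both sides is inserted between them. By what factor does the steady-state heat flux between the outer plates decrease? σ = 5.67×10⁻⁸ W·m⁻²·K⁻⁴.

factor ≈ 1.49

Without shield: q₀ = σΔ(T⁴)/(1/ε₁+1/ε₂−1) with denominator 5.471.
With shield the two gaps are in series; the resistances add: (1/ε₁+1/ε_s−1)+(1/ε_s+1/ε₂−1) = 5.852+2.322 = 8.174.
Heat-flux ratio q₀/q = 8.174/5.471.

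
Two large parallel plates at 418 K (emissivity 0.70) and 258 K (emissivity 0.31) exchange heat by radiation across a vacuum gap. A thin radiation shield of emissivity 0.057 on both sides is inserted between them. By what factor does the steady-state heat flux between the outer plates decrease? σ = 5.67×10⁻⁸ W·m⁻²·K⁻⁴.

factor ≈ 10.3

Without shield: q₀ = σΔ(T⁴)/(1/ε₁+1/ε₂−1) with denominator 3.654.
With shield the two gaps are in series; the resistances add: (1/ε₁+1/ε_s−1)+(1/ε_s+1/ε₂−1) = 17.97+19.77 = 37.74.
Heat-flux ratio q₀/q = 37.74/3.654.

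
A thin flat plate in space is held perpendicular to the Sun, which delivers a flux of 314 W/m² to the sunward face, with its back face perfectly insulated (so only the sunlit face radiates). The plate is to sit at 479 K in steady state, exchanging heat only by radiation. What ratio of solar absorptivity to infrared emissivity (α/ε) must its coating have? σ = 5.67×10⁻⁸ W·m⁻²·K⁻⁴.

Balance: αS·A = εσ·1A·T⁴ ⇒ α/ε = σT⁴/S.
α/ε = 5.67×10⁻⁸·(479)⁴/314 = 5.67×10⁻⁸·5.264×10¹⁰/314.

α/ε ≈ 9.51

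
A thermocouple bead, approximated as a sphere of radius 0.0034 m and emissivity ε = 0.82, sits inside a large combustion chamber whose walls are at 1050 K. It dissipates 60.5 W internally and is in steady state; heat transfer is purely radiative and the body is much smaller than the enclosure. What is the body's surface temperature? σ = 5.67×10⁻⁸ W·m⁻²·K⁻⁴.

T ≈ 1790 K

For a small grey body in a large enclosure, net radiated power = εσA(T⁴ − T_w⁴).
Steady state: P = εσA(T⁴ − T_w⁴) with A = 4πr² = 1.453×10⁻⁴ m².
T⁴ = P/(εσA) + T_w⁴ = 60.5/(0.82·5.67×10⁻⁸·1.453×10⁻⁴) + (1050)⁴
    = 8.958×10¹² + 1.216×10¹² = 1.017×10¹³ K⁴.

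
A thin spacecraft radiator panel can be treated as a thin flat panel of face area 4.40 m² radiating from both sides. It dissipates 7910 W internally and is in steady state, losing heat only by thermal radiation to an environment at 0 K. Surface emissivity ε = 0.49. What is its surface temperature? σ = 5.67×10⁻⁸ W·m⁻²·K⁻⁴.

Steady state: internal power = radiated power, P = εσA T⁴.
Radiating area A = 2·4.40 = 8.800 m².
T⁴ = P/(εσA) = 7910/(0.49·5.67×10⁻⁸·8.800) = 3.235×10¹⁰ K⁴.
T = (3.235×10¹⁰)^(1/4).

T ≈ 424 K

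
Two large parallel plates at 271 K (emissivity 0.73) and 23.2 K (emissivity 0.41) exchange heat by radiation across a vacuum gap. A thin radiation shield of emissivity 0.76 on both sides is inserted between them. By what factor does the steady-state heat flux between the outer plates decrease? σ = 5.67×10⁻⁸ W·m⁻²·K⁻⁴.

Without shield: q₀ = σΔ(T⁴)/(1/ε₁+1/ε₂−1) with denominator 2.809.
With shield the two gaps are in series; the resistances add: (1/ε₁+1/ε_s−1)+(1/ε_s+1/ε₂−1) = 1.686+2.755 = 4.440.
Heat-flux ratio q₀/q = 4.440/2.809.

factor ≈ 1.58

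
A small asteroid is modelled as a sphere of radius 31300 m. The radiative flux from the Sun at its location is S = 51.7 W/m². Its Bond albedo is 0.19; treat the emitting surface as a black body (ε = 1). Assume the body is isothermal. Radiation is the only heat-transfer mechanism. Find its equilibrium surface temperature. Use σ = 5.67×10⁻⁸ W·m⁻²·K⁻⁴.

At equilibrium, absorbed power = emitted power.
Absorbing cross-section = πr² = 3.078×10⁹ m²; emitting surface = 4πr² = 1.231×10¹⁰ m² (ratio 4).
(1−a)S·A_cross = εσ·A_surf·T⁴  ⇒  T⁴ = (1−a)S/(4σ).
T⁴ = 0.810·51.7/(4·5.67×10⁻⁸) = 1.846×10⁸ K⁴.
T = (1.846×10⁸)^(1/4).

T ≈ 117 K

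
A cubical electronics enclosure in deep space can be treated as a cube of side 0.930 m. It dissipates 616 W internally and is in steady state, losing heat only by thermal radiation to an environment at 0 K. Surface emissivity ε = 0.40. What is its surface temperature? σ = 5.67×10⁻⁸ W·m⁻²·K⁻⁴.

Steady state: internal power = radiated power, P = εσA T⁴.
Radiating area A = 6L² = 5.189 m².
T⁴ = P/(εσA) = 616/(0.40·5.67×10⁻⁸·5.189) = 5.234×10⁹ K⁴.
T = (5.234×10⁹)^(1/4).

T ≈ 269 K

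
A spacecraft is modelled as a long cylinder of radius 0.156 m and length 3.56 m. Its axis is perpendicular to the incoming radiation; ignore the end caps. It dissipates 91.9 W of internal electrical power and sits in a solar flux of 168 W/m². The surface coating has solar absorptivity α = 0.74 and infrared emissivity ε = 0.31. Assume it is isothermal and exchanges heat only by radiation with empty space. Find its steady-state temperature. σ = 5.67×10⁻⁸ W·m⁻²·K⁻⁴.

T ≈ 247 K

At steady state, absorbed solar power + internal power = radiated power.
Absorbed: α·S·A_cross = 0.74·168·1.111 = 138.1 W (cross-section 2rL).
Total input = 138.1 + 91.9 = 230.0 W.
Radiated: εσ·A_surf·T⁴ with A_surf = 2πrL = 3.489 m².
T⁴ = 230.0/(0.31·5.67×10⁻⁸·3.489) = 3.750×10⁹ K⁴.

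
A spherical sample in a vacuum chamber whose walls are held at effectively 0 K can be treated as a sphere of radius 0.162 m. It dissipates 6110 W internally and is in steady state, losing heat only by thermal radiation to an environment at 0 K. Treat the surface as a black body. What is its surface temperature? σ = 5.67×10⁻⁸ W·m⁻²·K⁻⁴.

Steady state: internal power = radiated power, P = εσA T⁴.
Radiating area A = 4πr² = 0.3298 m².
T⁴ = P/(εσA) = 6110/(1.0·5.67×10⁻⁸·0.3298) = 3.268×10¹¹ K⁴.
T = (3.268×10¹¹)^(1/4).

T ≈ 756 K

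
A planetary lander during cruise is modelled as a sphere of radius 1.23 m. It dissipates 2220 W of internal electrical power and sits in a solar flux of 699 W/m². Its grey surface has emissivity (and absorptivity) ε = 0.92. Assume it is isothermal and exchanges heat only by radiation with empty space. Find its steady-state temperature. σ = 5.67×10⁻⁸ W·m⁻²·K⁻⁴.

At steady state, absorbed solar power + internal power = radiated power.
Absorbed: α·S·A_cross = 0.92·699·4.753 = 3057 W (cross-section πr²).
Total input = 3057 + 2220 = 5277 W.
Radiated: εσ·A_surf·T⁴ with A_surf = 4πr² = 19.01 m².
T⁴ = 5277/(0.92·5.67×10⁻⁸·19.01) = 5.321×10⁹ K⁴.

T ≈ 270 K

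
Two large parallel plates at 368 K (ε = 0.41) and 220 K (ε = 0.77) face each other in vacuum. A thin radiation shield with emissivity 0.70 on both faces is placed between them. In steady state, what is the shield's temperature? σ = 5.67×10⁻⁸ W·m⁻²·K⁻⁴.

In steady state the net flux on the hot side equals that on the cold side.
σ(T₁⁴−T_s⁴)/D₁ = σ(T_s⁴−T₂⁴)/D₂, with D₁ = 1/ε₁+1/ε_s−1 = 2.868, D₂ = 1/ε_s+1/ε₂−1 = 1.727.
Solve for T_s⁴: T_s⁴ = (D₂·T₁⁴ + D₁·T₂⁴)/(D₁+D₂) = 8.356×10⁹ K⁴.

T_s ≈ 302 K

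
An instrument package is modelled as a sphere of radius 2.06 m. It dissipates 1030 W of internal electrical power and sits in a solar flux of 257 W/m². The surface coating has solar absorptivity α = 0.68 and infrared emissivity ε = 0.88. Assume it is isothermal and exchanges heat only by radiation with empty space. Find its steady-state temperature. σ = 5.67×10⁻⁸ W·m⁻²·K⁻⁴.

At steady state, absorbed solar power + internal power = radiated power.
Absorbed: α·S·A_cross = 0.68·257·13.33 = 2330 W (cross-section πr²).
Total input = 2330 + 1030 = 3360 W.
Radiated: εσ·A_surf·T⁴ with A_surf = 4πr² = 53.33 m².
T⁴ = 3360/(0.88·5.67×10⁻⁸·53.33) = 1.263×10⁹ K⁴.

T ≈ 189 K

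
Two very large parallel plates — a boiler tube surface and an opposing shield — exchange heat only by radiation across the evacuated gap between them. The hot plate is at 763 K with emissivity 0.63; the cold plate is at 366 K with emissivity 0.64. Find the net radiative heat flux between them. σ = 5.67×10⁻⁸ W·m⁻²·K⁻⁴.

q ≈ 8470 W/m²

For two infinite grey parallel plates, q = σ(T₁⁴ − T₂⁴)/(1/ε₁ + 1/ε₂ − 1).
T₁⁴ − T₂⁴ = 3.389×10¹¹ − 1.794×10¹⁰ = 3.210×10¹¹ K⁴.
1/ε₁ + 1/ε₂ − 1 = 1.587 + 1.562 − 1 = 2.150.
q = 5.67×10⁻⁸ × 3.210×10¹¹ / 2.150.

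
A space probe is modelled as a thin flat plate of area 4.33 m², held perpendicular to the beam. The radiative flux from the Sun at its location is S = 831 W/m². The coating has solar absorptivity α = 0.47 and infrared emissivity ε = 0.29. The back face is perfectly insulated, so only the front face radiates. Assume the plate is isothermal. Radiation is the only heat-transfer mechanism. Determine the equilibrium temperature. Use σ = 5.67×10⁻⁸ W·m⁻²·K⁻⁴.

T ≈ 393 K

At equilibrium, absorbed power = emitted power.
Absorbing cross-section = A = 4.330 m²; emitting surface = A = 4.330 m² (ratio 1).
αS·A_cross = εσ·A_surf·T⁴  ⇒  T⁴ = αS/(ε·1σ).
T⁴ = 0.470·831/(0.29·1·5.67×10⁻⁸) = 2.375×10¹⁰ K⁴.
T = (2.375×10¹⁰)^(1/4).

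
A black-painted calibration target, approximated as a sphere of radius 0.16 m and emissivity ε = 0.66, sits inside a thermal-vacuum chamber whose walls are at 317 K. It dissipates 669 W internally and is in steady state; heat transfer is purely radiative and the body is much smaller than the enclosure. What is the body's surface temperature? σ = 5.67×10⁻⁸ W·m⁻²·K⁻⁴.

T ≈ 506 K

For a small grey body in a large enclosure, net radiated power = εσA(T⁴ − T_w⁴).
Steady state: P = εσA(T⁴ − T_w⁴) with A = 4πr² = 0.3217 m².
T⁴ = P/(εσA) + T_w⁴ = 669/(0.66·5.67×10⁻⁸·0.3217) + (317)⁴
    = 5.557×10¹⁰ + 1.010×10¹⁰ = 6.567×10¹⁰ K⁴.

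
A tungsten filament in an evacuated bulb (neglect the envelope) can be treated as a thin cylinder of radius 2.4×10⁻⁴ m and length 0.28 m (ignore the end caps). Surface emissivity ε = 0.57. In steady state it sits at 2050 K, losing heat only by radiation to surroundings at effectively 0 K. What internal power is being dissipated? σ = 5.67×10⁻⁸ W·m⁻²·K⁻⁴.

P ≈ 241 W

Steady state: P = εσA T⁴.
A = 2πrL = 4.222×10⁻⁴ m²; T⁴ = (2050)⁴ = 1.766×10¹³ K⁴.
P = 0.57 × 5.67×10⁻⁸ × 4.222×10⁻⁴ × 1.766×10¹³.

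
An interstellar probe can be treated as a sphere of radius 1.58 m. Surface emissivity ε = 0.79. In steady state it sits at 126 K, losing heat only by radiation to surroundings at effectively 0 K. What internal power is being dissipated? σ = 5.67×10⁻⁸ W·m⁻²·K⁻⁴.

Steady state: P = εσA T⁴.
A = 4πr² = 31.37 m²; T⁴ = (126)⁴ = 2.520×10⁸ K⁴.
P = 0.79 × 5.67×10⁻⁸ × 31.37 × 2.520×10⁸.

P ≈ 354 W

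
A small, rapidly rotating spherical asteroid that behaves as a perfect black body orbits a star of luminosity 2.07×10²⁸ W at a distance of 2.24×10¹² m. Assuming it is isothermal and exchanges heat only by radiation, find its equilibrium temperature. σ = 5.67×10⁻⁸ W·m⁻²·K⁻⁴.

First find the stellar flux at distance d: S = L/(4πd²) = 2.07×10²⁸/(4π·(2.24×10¹²)²) = 328.3 W/m².
For an isothermal sphere, absorbed (1−a)S·πr² = emitted σ·4πr²·T⁴, so T⁴ = (1−a)S/(4σ).
T⁴ = 1.00·328.3/(4·5.67×10⁻⁸) = 1.448×10⁹ K⁴.

T ≈ 195 K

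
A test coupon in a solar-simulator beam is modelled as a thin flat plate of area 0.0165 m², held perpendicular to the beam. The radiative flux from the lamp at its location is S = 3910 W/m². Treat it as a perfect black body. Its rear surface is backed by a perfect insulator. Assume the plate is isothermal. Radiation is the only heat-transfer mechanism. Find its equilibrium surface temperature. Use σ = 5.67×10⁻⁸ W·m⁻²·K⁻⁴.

At equilibrium, absorbed power = emitted power.
Absorbing cross-section = A = 0.01650 m²; emitting surface = A = 0.01650 m² (ratio 1).
S·A_cross = εσ·A_surf·T⁴  ⇒  T⁴ = S/(1σ).
T⁴ = 1.00·3910/(1·5.67×10⁻⁸) = 6.896×10¹⁰ K⁴.
T = (6.896×10¹⁰)^(1/4).

T ≈ 512 K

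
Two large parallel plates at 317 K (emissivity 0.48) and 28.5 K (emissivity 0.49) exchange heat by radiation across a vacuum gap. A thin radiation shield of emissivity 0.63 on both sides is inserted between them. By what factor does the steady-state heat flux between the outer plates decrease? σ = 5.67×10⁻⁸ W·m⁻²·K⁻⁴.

Without shield: q₀ = σΔ(T⁴)/(1/ε₁+1/ε₂−1) with denominator 3.124.
With shield the two gaps are in series; the resistances add: (1/ε₁+1/ε_s−1)+(1/ε_s+1/ε₂−1) = 2.671+2.628 = 5.299.
Heat-flux ratio q₀/q = 5.299/3.124.

factor ≈ 1.70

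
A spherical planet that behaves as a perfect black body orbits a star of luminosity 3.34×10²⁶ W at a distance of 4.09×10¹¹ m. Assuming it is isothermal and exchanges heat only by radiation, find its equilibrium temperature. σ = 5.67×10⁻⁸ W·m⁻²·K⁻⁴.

T ≈ 163 K

First find the stellar flux at distance d: S = L/(4πd²) = 3.34×10²⁶/(4π·(4.09×10¹¹)²) = 158.9 W/m².
For an isothermal sphere, absorbed (1−a)S·πr² = emitted σ·4πr²·T⁴, so T⁴ = (1−a)S/(4σ).
T⁴ = 1.00·158.9/(4·5.67×10⁻⁸) = 7.006×10⁸ K⁴.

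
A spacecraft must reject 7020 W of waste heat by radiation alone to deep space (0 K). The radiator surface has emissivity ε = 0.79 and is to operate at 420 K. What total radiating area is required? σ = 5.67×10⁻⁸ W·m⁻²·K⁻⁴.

A ≈ 5.04 m²

P = εσA T⁴ ⇒ A = P/(εσT⁴).
T⁴ = 3.112×10¹⁰ K⁴.
A = 7020/(0.79 × 5.67×10⁻⁸ × 3.112×10¹⁰).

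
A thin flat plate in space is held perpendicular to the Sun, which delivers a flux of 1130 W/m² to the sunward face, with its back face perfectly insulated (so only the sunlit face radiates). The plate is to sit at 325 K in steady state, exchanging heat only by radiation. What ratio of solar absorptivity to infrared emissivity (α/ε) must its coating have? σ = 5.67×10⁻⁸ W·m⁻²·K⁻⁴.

α/ε ≈ 0.560

Balance: αS·A = εσ·1A·T⁴ ⇒ α/ε = σT⁴/S.
α/ε = 5.67×10⁻⁸·(325)⁴/1130 = 5.67×10⁻⁸·1.116×10¹⁰/1130.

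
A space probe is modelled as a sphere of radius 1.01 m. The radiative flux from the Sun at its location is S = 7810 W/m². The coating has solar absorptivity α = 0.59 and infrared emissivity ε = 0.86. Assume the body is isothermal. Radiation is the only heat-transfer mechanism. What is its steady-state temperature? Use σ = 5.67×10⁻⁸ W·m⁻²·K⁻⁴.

At equilibrium, absorbed power = emitted power.
Absorbing cross-section = πr² = 3.205 m²; emitting surface = 4πr² = 12.82 m² (ratio 4).
αS·A_cross = εσ·A_surf·T⁴  ⇒  T⁴ = αS/(ε·4σ).
T⁴ = 0.590·7810/(0.86·4·5.67×10⁻⁸) = 2.362×10¹⁰ K⁴.
T = (2.362×10¹⁰)^(1/4).

T ≈ 392 K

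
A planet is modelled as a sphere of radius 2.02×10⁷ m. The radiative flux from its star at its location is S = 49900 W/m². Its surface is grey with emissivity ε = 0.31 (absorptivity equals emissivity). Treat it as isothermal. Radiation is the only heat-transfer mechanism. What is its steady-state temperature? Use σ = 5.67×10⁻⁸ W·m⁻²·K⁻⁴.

T ≈ 685 K

At equilibrium, absorbed power = emitted power.
Absorbing cross-section = πr² = 1.282×10¹⁵ m²; emitting surface = 4πr² = 5.128×10¹⁵ m² (ratio 4).
εS·A_cross = εσ·A_surf·T⁴  ⇒  T⁴ = S/(4σ)   (ε cancels).
T⁴ = 49900/(4·5.67×10⁻⁸) = 2.200×10¹¹ K⁴.
T = (2.200×10¹¹)^(1/4).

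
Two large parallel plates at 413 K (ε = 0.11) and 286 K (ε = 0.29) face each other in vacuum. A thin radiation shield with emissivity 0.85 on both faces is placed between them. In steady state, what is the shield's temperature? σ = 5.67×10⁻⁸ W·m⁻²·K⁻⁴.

In steady state the net flux on the hot side equals that on the cold side.
σ(T₁⁴−T_s⁴)/D₁ = σ(T_s⁴−T₂⁴)/D₂, with D₁ = 1/ε₁+1/ε_s−1 = 9.267, D₂ = 1/ε_s+1/ε₂−1 = 3.625.
Solve for T_s⁴: T_s⁴ = (D₂·T₁⁴ + D₁·T₂⁴)/(D₁+D₂) = 1.299×10¹⁰ K⁴.

T_s ≈ 338 K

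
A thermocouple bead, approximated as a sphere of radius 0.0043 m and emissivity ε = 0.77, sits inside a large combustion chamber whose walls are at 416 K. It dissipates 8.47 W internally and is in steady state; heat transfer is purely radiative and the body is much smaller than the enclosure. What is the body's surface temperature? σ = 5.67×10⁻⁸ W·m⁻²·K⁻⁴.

For a small grey body in a large enclosure, net radiated power = εσA(T⁴ − T_w⁴).
Steady state: P = εσA(T⁴ − T_w⁴) with A = 4πr² = 2.324×10⁻⁴ m².
T⁴ = P/(εσA) + T_w⁴ = 8.47/(0.77·5.67×10⁻⁸·2.324×10⁻⁴) + (416)⁴
    = 8.350×10¹¹ + 2.995×10¹⁰ = 8.649×10¹¹ K⁴.

T ≈ 964 K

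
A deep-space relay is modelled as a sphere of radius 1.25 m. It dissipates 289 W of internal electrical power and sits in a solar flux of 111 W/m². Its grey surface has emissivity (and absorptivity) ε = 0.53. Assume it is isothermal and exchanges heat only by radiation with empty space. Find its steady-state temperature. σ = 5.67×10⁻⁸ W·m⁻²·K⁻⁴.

T ≈ 177 K

At steady state, absorbed solar power + internal power = radiated power.
Absorbed: α·S·A_cross = 0.53·111·4.909 = 288.8 W (cross-section πr²).
Total input = 288.8 + 289 = 577.8 W.
Radiated: εσ·A_surf·T⁴ with A_surf = 4πr² = 19.63 m².
T⁴ = 577.8/(0.53·5.67×10⁻⁸·19.63) = 9.792×10⁸ K⁴.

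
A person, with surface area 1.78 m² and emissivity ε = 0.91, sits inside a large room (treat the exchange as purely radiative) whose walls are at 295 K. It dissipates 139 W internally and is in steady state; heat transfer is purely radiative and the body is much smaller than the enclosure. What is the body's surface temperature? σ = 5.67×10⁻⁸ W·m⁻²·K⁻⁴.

For a small grey body in a large enclosure, net radiated power = εσA(T⁴ − T_w⁴).
Steady state: P = εσA(T⁴ − T_w⁴) with A = 1.78 m².
T⁴ = P/(εσA) + T_w⁴ = 139/(0.91·5.67×10⁻⁸·1.780) + (295)⁴
    = 1.513×10⁹ + 7.573×10⁹ = 9.087×10⁹ K⁴.

T ≈ 309 K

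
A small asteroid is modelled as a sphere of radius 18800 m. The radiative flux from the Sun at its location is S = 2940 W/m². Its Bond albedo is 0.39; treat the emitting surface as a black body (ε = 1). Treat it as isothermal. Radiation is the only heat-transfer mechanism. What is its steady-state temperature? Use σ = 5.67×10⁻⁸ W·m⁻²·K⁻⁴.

T ≈ 298 K

At equilibrium, absorbed power = emitted power.
Absorbing cross-section = πr² = 1.110×10⁹ m²; emitting surface = 4πr² = 4.441×10⁹ m² (ratio 4).
(1−a)S·A_cross = εσ·A_surf·T⁴  ⇒  T⁴ = (1−a)S/(4σ).
T⁴ = 0.610·2940/(4·5.67×10⁻⁸) = 7.907×10⁹ K⁴.
T = (7.907×10⁹)^(1/4).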